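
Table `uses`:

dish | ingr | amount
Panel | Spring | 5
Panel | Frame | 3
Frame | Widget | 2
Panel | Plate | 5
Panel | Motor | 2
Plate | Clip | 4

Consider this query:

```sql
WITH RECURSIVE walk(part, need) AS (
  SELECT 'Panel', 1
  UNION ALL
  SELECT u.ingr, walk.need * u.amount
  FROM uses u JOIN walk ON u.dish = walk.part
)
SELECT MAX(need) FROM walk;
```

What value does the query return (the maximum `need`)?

Base: (Panel, need=1).
Iteration 1: components of {Panel} -> Frame = 1*3 = 3, Motor = 1*2 = 2, Plate = 1*5 = 5, Spring = 1*5 = 5.
Iteration 2: components of {Frame,Motor,Plate,Spring} -> Clip = 5*4 = 20, Widget = 3*2 = 6.
Iteration 3: no further components; recursion stops.
need values: 1, 5, 3, 5, 2, 6, 20; the maximum is 20.

20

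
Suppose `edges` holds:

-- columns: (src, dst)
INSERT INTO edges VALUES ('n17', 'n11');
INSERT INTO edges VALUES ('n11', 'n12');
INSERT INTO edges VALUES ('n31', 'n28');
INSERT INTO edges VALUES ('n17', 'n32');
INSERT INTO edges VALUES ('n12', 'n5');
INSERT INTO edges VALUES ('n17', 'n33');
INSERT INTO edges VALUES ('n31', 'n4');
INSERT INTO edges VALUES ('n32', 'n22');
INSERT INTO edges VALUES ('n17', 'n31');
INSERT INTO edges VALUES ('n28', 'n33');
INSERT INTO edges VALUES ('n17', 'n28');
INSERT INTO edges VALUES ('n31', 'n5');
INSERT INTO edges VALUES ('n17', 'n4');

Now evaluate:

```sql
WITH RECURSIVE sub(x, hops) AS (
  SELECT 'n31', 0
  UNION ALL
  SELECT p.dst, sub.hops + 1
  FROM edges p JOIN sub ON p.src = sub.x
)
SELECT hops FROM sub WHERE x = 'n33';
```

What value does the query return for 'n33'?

Base: (n31, hops=0).
Iteration 1: edges from {n31} -> (n28, hops=1), (n4, hops=1), (n5, hops=1).
Iteration 2: edges from {n28,n4,n5} -> (n33, hops=2).
Iteration 3: no outgoing edges from {n33}; recursion stops.

2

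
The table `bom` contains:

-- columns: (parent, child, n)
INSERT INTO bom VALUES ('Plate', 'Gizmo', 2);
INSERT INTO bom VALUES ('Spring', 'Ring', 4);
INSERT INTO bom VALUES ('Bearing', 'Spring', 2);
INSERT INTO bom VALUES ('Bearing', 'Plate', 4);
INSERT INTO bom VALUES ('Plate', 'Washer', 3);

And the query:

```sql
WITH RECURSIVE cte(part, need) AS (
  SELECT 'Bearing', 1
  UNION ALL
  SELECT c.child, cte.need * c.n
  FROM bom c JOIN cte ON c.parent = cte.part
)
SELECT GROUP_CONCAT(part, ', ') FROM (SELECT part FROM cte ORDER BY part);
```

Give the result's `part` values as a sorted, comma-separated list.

Base: (Bearing, need=1).
Iteration 1: components of {Bearing} -> Plate = 1*4 = 4, Spring = 1*2 = 2.
Iteration 2: components of {Plate,Spring} -> Gizmo = 4*2 = 8, Ring = 2*4 = 8, Washer = 4*3 = 12.
Iteration 3: no further components; recursion stops.

Bearing, Gizmo, Plate, Ring, Spring, Washer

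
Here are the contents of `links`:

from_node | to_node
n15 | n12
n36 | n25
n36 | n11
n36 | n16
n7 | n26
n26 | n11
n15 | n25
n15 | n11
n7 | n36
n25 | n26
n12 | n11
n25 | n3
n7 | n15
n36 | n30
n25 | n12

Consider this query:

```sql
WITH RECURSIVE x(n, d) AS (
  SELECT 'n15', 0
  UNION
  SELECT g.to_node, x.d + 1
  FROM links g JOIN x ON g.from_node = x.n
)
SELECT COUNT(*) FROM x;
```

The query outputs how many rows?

9

Base: (n15, d=0).
Iteration 1: edges from {n15} -> (n11, d=1), (n12, d=1), (n25, d=1).
Iteration 2: edges from {n11,n12,n25} -> (n11, d=2), (n12, d=2), (n26, d=2), (n3, d=2).
Iteration 3: edges from {n11,n12,n26,n3} -> (n11, d=3). [UNION drops 1 duplicate row(s)]
Iteration 4: no outgoing edges from {n11}; recursion stops.
Total rows emitted: 9.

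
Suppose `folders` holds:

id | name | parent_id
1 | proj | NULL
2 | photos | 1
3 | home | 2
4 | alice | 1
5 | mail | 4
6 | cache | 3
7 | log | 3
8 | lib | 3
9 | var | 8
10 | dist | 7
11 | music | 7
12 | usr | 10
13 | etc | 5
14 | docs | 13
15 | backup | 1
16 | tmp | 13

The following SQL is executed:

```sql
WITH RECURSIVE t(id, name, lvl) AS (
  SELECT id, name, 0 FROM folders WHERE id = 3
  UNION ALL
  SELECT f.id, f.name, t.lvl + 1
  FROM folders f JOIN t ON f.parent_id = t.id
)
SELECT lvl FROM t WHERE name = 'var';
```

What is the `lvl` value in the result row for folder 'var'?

2

Base: id=3 (home) at lvl 0.
Iteration 1: rows with parent_id in {3} -> cache (id 6, lvl 1), log (id 7, lvl 1), lib (id 8, lvl 1).
Iteration 2: rows with parent_id in {6,7,8} -> var (id 9, lvl 2), dist (id 10, lvl 2), music (id 11, lvl 2).
Iteration 3: rows with parent_id in {9,10,11} -> usr (id 12, lvl 3).
Iteration 4: no rows with parent_id in {12}; recursion stops.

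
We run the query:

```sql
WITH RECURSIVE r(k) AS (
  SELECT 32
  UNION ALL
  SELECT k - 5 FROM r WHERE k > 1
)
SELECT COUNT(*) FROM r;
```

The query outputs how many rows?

8

Base: k=32.
Iteration 1: 32 > 1 holds -> k = 32 - 5 = 27.
Iteration 2: 27 > 1 holds -> k = 27 - 5 = 22.
Iteration 3: 22 > 1 holds -> k = 22 - 5 = 17.
Iteration 4: 17 > 1 holds -> k = 17 - 5 = 12.
Iteration 5: 12 > 1 holds -> k = 12 - 5 = 7.
Iteration 6: 7 > 1 holds -> k = 7 - 5 = 2.
Iteration 7: 2 > 1 holds -> k = 2 - 5 = -3.
Iteration 8: -3 > 1 fails; recursion stops.
Total rows emitted: 8.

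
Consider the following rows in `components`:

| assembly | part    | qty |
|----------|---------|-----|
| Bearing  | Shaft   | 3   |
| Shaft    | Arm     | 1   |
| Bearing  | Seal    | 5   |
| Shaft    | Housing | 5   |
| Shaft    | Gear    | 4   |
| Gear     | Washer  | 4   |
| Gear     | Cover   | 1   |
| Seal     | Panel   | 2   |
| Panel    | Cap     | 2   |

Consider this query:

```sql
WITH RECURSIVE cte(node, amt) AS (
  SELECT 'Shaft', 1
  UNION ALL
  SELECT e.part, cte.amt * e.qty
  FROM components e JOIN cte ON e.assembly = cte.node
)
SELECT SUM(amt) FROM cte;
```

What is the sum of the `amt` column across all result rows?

Base: (Shaft, amt=1).
Iteration 1: components of {Shaft} -> Arm = 1*1 = 1, Gear = 1*4 = 4, Housing = 1*5 = 5.
Iteration 2: components of {Arm,Gear,Housing} -> Cover = 4*1 = 4, Washer = 4*4 = 16.
Iteration 3: no further components; recursion stops.
SUM(amt) = 1 + 1 + 5 + 4 + 16 + 4 = 31.

31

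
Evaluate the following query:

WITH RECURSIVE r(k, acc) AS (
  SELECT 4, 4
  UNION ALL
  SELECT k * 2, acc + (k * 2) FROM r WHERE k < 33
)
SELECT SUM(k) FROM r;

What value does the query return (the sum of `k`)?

124

Base: k=4, acc=4.
Iteration 1: 4 < 33 holds -> k = 4 * 2 = 8, acc = 4 + 8 = 12.
Iteration 2: 8 < 33 holds -> k = 8 * 2 = 16, acc = 12 + 16 = 28.
Iteration 3: 16 < 33 holds -> k = 16 * 2 = 32, acc = 28 + 32 = 60.
Iteration 4: 32 < 33 holds -> k = 32 * 2 = 64, acc = 60 + 64 = 124.
Iteration 5: 64 < 33 fails; recursion stops.
SUM(k) = 4 + 8 + 16 + 32 + 64 = 124.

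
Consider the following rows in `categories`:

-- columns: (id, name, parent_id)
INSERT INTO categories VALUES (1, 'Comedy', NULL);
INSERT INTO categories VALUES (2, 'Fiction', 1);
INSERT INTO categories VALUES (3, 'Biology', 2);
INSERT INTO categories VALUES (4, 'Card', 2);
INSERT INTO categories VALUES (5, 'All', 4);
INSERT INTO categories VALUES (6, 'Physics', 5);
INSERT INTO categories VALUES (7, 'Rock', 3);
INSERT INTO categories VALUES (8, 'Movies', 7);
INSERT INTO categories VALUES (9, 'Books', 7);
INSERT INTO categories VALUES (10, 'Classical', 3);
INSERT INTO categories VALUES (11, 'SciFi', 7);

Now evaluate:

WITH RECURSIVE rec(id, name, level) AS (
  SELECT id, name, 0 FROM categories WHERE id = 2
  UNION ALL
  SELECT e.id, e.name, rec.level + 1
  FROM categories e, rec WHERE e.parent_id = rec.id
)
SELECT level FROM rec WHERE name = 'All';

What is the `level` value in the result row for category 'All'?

Base: id=2 (Fiction) at level 0.
Iteration 1: rows with parent_id in {2} -> Biology (id 3, level 1), Card (id 4, level 1).
Iteration 2: rows with parent_id in {3,4} -> All (id 5, level 2), Rock (id 7, level 2), Classical (id 10, level 2).
Iteration 3: rows with parent_id in {5,7,10} -> Physics (id 6, level 3), Movies (id 8, level 3), Books (id 9, level 3), SciFi (id 11, level 3).
Iteration 4: no rows with parent_id in {6,8,9,11}; recursion stops.

2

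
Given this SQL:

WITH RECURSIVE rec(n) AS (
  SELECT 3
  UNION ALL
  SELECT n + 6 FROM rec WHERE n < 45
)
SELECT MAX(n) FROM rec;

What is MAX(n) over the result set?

Base: n=3.
Iteration 1: 3 < 45 holds -> n = 3 + 6 = 9.
Iteration 2: 9 < 45 holds -> n = 9 + 6 = 15.
Iteration 3: 15 < 45 holds -> n = 15 + 6 = 21.
Iteration 4: 21 < 45 holds -> n = 21 + 6 = 27.
Iteration 5: 27 < 45 holds -> n = 27 + 6 = 33.
Iteration 6: 33 < 45 holds -> n = 33 + 6 = 39.
Iteration 7: 39 < 45 holds -> n = 39 + 6 = 45.
Iteration 8: 45 < 45 fails; recursion stops.
n values: 3, 9, 15, 21, 27, 33, 39, 45; the maximum is 45.

45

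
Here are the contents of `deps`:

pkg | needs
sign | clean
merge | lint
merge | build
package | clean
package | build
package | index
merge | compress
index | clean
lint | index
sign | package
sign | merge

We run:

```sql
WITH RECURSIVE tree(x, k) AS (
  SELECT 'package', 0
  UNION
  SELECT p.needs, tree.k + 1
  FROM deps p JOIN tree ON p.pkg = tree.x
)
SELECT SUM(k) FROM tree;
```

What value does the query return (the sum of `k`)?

Base: (package, k=0).
Iteration 1: edges from {package} -> (build, k=1), (clean, k=1), (index, k=1).
Iteration 2: edges from {build,clean,index} -> (clean, k=2).
Iteration 3: no outgoing edges from {clean}; recursion stops.
SUM(k) = 0 + 1 + 1 + 1 + 2 = 5.

5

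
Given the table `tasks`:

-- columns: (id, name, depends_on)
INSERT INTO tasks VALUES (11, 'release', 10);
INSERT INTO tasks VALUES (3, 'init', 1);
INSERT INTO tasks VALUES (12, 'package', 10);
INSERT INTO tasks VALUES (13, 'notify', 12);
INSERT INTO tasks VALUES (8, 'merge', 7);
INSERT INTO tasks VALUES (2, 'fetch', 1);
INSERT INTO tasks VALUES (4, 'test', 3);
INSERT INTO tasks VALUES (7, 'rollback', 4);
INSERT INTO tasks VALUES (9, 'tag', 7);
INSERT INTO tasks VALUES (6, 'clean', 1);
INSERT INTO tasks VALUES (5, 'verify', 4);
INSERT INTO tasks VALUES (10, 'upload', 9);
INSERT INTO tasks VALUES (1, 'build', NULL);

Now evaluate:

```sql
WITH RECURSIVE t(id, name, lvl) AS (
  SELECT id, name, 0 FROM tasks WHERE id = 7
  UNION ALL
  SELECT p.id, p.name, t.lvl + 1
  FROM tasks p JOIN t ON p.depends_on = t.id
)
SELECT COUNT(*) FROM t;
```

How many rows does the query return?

7

Base: id=7 (rollback) at lvl 0.
Iteration 1: rows with depends_on in {7} -> merge (id 8, lvl 1), tag (id 9, lvl 1).
Iteration 2: rows with depends_on in {8,9} -> upload (id 10, lvl 2).
Iteration 3: rows with depends_on in {10} -> release (id 11, lvl 3), package (id 12, lvl 3).
Iteration 4: rows with depends_on in {11,12} -> notify (id 13, lvl 4).
Iteration 5: no rows with depends_on in {13}; recursion stops.
Total rows emitted: 7.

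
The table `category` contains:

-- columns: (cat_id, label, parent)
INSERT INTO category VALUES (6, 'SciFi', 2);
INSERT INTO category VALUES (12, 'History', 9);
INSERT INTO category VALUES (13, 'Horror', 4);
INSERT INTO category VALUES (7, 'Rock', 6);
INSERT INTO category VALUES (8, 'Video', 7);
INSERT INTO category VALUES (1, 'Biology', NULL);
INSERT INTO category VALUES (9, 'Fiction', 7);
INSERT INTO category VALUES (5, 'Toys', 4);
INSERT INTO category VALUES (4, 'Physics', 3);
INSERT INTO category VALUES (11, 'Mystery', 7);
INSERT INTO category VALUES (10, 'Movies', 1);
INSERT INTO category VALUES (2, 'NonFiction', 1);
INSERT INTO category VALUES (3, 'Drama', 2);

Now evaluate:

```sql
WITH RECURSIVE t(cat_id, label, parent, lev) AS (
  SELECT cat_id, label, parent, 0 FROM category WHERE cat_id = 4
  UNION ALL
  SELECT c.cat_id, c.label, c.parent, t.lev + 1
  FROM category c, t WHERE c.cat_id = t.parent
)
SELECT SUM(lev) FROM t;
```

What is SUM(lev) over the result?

Base: cat_id=4 (Physics), parent=3, lev 0.
Iteration 1: join on cat_id=3 -> Drama (id 3, parent=2, lev 1).
Iteration 2: join on cat_id=2 -> NonFiction (id 2, parent=1, lev 2).
Iteration 3: join on cat_id=1 -> Biology (id 1, parent=NULL, lev 3).
Iteration 4: parent is NULL; no match; recursion stops.
SUM(lev) = 0 + 1 + 2 + 3 = 6.

6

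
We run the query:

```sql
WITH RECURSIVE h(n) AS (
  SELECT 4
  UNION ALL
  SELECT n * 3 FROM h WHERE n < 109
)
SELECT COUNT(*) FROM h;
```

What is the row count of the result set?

5

Base: n=4.
Iteration 1: 4 < 109 holds -> n = 4 * 3 = 12.
Iteration 2: 12 < 109 holds -> n = 12 * 3 = 36.
Iteration 3: 36 < 109 holds -> n = 36 * 3 = 108.
Iteration 4: 108 < 109 holds -> n = 108 * 3 = 324.
Iteration 5: 324 < 109 fails; recursion stops.
Total rows emitted: 5.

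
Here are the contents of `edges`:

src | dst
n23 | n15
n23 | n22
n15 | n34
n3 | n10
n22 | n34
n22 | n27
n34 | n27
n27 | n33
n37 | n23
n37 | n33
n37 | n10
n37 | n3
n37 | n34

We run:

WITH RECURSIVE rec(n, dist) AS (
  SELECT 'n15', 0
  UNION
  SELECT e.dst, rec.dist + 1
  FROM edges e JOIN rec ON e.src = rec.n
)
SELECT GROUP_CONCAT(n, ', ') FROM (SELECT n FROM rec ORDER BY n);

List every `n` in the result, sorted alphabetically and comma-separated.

Base: (n15, dist=0).
Iteration 1: edges from {n15} -> (n34, dist=1).
Iteration 2: edges from {n34} -> (n27, dist=2).
Iteration 3: edges from {n27} -> (n33, dist=3).
Iteration 4: no outgoing edges from {n33}; recursion stops.

n15, n27, n33, n34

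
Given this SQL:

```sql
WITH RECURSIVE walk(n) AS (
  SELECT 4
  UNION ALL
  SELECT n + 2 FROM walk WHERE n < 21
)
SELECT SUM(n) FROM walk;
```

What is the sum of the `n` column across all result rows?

130

Base: n=4.
Iteration 1: 4 < 21 holds -> n = 4 + 2 = 6.
Iteration 2: 6 < 21 holds -> n = 6 + 2 = 8.
Iteration 3: 8 < 21 holds -> n = 8 + 2 = 10.
Iteration 4: 10 < 21 holds -> n = 10 + 2 = 12.
Iteration 5: 12 < 21 holds -> n = 12 + 2 = 14.
Iteration 6: 14 < 21 holds -> n = 14 + 2 = 16.
Iteration 7: 16 < 21 holds -> n = 16 + 2 = 18.
Iteration 8: 18 < 21 holds -> n = 18 + 2 = 20.
Iteration 9: 20 < 21 holds -> n = 20 + 2 = 22.
Iteration 10: 22 < 21 fails; recursion stops.
SUM(n) = 4 + 6 + 8 + 10 + 12 + 14 + 16 + 18 + 20 + 22 = 130.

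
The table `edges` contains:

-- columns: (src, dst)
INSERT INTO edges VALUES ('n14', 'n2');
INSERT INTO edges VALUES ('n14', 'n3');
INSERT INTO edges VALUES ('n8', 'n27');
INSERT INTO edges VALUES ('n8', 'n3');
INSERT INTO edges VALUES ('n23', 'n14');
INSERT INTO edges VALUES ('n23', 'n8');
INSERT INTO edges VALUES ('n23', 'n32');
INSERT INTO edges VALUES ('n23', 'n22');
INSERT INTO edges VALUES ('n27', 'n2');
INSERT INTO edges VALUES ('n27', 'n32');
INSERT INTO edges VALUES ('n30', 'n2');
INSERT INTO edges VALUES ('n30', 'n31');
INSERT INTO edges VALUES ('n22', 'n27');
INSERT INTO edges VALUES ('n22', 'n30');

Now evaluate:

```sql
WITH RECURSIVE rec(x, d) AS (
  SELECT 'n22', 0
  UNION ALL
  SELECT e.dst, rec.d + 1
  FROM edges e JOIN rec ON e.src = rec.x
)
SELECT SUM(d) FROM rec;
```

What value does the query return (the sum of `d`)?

Base: (n22, d=0).
Iteration 1: edges from {n22} -> (n27, d=1), (n30, d=1).
Iteration 2: edges from {n27,n30} -> (n2, d=2) x2, (n31, d=2), (n32, d=2). [UNION ALL keeps all 4 new rows, including repeats]
Iteration 3: no outgoing edges from {n2,n31,n32}; recursion stops.
SUM(d) = 0 + 1 + 1 + 2 + 2 + 2 + 2 = 10.

10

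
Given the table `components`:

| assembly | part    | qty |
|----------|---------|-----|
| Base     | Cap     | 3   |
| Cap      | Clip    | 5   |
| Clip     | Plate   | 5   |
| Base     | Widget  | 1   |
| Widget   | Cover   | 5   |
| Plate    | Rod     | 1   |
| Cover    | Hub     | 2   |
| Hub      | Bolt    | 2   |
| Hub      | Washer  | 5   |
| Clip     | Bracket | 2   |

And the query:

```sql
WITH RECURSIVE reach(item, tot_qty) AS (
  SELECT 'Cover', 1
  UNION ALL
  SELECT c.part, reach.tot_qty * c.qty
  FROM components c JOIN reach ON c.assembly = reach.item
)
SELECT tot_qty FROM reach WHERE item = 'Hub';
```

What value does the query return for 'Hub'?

Base: (Cover, tot_qty=1).
Iteration 1: components of {Cover} -> Hub = 1*2 = 2.
Iteration 2: components of {Hub} -> Bolt = 2*2 = 4, Washer = 2*5 = 10.
Iteration 3: no further components; recursion stops.

2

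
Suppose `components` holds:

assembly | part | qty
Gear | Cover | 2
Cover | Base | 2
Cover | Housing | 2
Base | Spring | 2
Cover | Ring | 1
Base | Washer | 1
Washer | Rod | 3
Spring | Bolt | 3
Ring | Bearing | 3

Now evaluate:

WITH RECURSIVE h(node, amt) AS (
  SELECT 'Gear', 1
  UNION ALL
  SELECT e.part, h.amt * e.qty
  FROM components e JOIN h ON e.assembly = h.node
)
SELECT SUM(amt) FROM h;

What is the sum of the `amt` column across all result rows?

Base: (Gear, amt=1).
Iteration 1: components of {Gear} -> Cover = 1*2 = 2.
Iteration 2: components of {Cover} -> Base = 2*2 = 4, Housing = 2*2 = 4, Ring = 2*1 = 2.
Iteration 3: components of {Base,Housing,Ring} -> Bearing = 2*3 = 6, Spring = 4*2 = 8, Washer = 4*1 = 4.
Iteration 4: components of {Bearing,Spring,Washer} -> Bolt = 8*3 = 24, Rod = 4*3 = 12.
Iteration 5: no further components; recursion stops.
SUM(amt) = 1 + 2 + 4 + 4 + 2 + 8 + 4 + 6 + 24 + 12 = 67.

67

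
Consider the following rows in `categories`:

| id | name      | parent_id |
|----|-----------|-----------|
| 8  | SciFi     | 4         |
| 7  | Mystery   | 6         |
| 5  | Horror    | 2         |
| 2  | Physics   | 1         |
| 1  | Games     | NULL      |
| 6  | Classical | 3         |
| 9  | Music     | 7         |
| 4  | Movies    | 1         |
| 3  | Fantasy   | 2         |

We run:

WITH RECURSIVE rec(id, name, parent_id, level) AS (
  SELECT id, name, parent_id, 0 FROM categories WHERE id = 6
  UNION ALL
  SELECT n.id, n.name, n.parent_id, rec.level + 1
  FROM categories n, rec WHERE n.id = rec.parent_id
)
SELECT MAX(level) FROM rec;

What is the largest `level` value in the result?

Base: id=6 (Classical), parent_id=3, level 0.
Iteration 1: join on id=3 -> Fantasy (id 3, parent_id=2, level 1).
Iteration 2: join on id=2 -> Physics (id 2, parent_id=1, level 2).
Iteration 3: join on id=1 -> Games (id 1, parent_id=NULL, level 3).
Iteration 4: parent_id is NULL; no match; recursion stops.
level values: 0, 1, 2, 3; the maximum is 3.

3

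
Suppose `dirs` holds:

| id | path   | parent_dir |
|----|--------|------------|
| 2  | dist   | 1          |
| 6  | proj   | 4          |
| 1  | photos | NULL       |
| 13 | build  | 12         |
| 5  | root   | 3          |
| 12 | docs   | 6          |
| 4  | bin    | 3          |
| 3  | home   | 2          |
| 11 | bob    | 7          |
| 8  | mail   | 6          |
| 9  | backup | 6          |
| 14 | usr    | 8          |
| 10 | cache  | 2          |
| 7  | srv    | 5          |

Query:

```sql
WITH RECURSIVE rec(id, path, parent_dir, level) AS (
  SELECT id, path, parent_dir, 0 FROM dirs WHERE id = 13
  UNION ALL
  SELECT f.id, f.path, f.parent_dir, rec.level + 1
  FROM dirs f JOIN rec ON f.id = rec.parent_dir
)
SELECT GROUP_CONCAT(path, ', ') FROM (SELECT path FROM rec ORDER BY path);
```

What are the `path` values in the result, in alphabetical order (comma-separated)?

bin, build, dist, docs, home, photos, proj

Base: id=13 (build), parent_dir=12, level 0.
Iteration 1: join on id=12 -> docs (id 12, parent_dir=6, level 1).
Iteration 2: join on id=6 -> proj (id 6, parent_dir=4, level 2).
Iteration 3: join on id=4 -> bin (id 4, parent_dir=3, level 3).
Iteration 4: join on id=3 -> home (id 3, parent_dir=2, level 4).
Iteration 5: join on id=2 -> dist (id 2, parent_dir=1, level 5).
Iteration 6: join on id=1 -> photos (id 1, parent_dir=NULL, level 6).
Iteration 7: parent_dir is NULL; no match; recursion stops.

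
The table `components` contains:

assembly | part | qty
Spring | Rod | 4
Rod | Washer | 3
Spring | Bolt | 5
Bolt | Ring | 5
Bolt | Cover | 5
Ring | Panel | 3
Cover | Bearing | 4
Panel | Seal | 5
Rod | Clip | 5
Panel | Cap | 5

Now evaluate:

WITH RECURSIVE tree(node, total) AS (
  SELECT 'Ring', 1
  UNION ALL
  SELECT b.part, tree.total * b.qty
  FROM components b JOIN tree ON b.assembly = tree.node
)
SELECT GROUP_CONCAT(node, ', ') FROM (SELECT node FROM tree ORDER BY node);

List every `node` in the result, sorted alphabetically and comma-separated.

Cap, Panel, Ring, Seal

Base: (Ring, total=1).
Iteration 1: components of {Ring} -> Panel = 1*3 = 3.
Iteration 2: components of {Panel} -> Cap = 3*5 = 15, Seal = 3*5 = 15.
Iteration 3: no further components; recursion stops.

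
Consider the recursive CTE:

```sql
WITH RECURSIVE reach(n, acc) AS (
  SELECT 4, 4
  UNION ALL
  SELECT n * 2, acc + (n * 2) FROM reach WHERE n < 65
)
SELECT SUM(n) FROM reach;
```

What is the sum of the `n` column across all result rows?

Base: n=4, acc=4.
Iteration 1: 4 < 65 holds -> n = 4 * 2 = 8, acc = 4 + 8 = 12.
Iteration 2: 8 < 65 holds -> n = 8 * 2 = 16, acc = 12 + 16 = 28.
Iteration 3: 16 < 65 holds -> n = 16 * 2 = 32, acc = 28 + 32 = 60.
Iteration 4: 32 < 65 holds -> n = 32 * 2 = 64, acc = 60 + 64 = 124.
Iteration 5: 64 < 65 holds -> n = 64 * 2 = 128, acc = 124 + 128 = 252.
Iteration 6: 128 < 65 fails; recursion stops.
SUM(n) = 4 + 8 + 16 + 32 + 64 + 128 = 252.

252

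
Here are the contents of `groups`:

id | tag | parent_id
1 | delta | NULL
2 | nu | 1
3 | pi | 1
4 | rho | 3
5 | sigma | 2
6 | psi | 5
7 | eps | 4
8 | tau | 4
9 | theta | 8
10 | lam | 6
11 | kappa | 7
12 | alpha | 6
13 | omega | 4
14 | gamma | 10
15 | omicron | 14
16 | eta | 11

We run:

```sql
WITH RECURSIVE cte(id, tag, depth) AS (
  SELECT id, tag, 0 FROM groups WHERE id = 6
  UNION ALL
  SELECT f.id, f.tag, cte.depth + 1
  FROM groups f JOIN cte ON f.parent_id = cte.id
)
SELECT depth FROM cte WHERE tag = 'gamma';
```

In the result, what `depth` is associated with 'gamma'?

2

Base: id=6 (psi) at depth 0.
Iteration 1: rows with parent_id in {6} -> lam (id 10, depth 1), alpha (id 12, depth 1).
Iteration 2: rows with parent_id in {10,12} -> gamma (id 14, depth 2).
Iteration 3: rows with parent_id in {14} -> omicron (id 15, depth 3).
Iteration 4: no rows with parent_id in {15}; recursion stops.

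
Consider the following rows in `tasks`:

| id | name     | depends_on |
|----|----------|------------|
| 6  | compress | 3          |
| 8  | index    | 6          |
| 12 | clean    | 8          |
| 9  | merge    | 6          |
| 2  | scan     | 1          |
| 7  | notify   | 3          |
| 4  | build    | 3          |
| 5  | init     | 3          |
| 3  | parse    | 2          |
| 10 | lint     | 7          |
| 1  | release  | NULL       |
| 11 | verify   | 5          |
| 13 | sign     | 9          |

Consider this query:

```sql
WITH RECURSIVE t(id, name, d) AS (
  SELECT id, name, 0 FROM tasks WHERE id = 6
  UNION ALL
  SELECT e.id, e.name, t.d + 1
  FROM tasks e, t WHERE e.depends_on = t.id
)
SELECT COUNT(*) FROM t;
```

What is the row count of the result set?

Base: id=6 (compress) at d 0.
Iteration 1: rows with depends_on in {6} -> index (id 8, d 1), merge (id 9, d 1).
Iteration 2: rows with depends_on in {8,9} -> clean (id 12, d 2), sign (id 13, d 2).
Iteration 3: no rows with depends_on in {12,13}; recursion stops.
Total rows emitted: 5.

5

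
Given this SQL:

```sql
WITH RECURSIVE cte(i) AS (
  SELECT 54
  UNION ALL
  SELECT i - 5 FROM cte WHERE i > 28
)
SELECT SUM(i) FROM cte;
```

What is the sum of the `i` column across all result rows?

273

Base: i=54.
Iteration 1: 54 > 28 holds -> i = 54 - 5 = 49.
Iteration 2: 49 > 28 holds -> i = 49 - 5 = 44.
Iteration 3: 44 > 28 holds -> i = 44 - 5 = 39.
Iteration 4: 39 > 28 holds -> i = 39 - 5 = 34.
Iteration 5: 34 > 28 holds -> i = 34 - 5 = 29.
Iteration 6: 29 > 28 holds -> i = 29 - 5 = 24.
Iteration 7: 24 > 28 fails; recursion stops.
SUM(i) = 54 + 49 + 44 + 39 + 34 + 29 + 24 = 273.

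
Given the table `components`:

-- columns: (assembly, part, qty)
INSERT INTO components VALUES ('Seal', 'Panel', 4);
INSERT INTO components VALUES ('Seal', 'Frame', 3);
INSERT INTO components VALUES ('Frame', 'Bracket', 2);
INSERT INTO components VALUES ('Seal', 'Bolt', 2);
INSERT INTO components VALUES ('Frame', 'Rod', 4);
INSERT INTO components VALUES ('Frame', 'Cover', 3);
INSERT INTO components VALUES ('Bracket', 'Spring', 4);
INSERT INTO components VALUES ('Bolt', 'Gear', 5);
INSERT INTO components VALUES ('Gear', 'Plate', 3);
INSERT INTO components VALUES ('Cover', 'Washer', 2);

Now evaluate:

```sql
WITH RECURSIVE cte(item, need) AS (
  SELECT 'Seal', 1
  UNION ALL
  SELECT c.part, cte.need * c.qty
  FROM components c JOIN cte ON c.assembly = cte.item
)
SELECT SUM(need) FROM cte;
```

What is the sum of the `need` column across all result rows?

Base: (Seal, need=1).
Iteration 1: components of {Seal} -> Bolt = 1*2 = 2, Frame = 1*3 = 3, Panel = 1*4 = 4.
Iteration 2: components of {Bolt,Frame,Panel} -> Bracket = 3*2 = 6, Cover = 3*3 = 9, Gear = 2*5 = 10, Rod = 3*4 = 12.
Iteration 3: components of {Bracket,Cover,Gear,Rod} -> Plate = 10*3 = 30, Spring = 6*4 = 24, Washer = 9*2 = 18.
Iteration 4: no further components; recursion stops.
SUM(need) = 1 + 4 + 3 + 2 + 6 + 12 + 9 + 10 + 24 + 18 + 30 = 119.

119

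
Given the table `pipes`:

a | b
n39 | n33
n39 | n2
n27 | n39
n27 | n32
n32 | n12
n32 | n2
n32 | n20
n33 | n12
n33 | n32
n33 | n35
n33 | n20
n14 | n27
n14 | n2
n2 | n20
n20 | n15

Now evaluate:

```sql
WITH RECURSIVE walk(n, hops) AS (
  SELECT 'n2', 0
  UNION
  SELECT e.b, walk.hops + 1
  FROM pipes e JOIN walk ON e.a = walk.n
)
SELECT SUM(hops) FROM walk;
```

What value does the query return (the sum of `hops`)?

3

Base: (n2, hops=0).
Iteration 1: edges from {n2} -> (n20, hops=1).
Iteration 2: edges from {n20} -> (n15, hops=2).
Iteration 3: no outgoing edges from {n15}; recursion stops.
SUM(hops) = 0 + 1 + 2 = 3.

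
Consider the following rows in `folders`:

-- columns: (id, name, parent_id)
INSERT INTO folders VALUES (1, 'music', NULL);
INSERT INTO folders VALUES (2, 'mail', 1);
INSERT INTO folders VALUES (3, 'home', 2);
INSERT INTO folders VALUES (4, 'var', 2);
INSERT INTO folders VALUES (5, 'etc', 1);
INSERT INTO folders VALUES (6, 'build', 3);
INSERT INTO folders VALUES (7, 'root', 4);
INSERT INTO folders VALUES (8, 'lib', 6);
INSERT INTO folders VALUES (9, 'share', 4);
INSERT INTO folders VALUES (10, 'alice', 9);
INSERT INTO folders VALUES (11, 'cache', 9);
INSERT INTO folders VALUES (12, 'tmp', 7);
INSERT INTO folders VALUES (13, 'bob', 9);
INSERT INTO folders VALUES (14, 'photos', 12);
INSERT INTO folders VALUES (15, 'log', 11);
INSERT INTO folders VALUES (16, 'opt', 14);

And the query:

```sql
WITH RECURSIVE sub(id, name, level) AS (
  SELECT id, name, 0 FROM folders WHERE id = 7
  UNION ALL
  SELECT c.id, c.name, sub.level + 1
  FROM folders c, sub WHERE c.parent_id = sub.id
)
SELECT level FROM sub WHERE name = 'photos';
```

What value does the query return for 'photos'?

2

Base: id=7 (root) at level 0.
Iteration 1: rows with parent_id in {7} -> tmp (id 12, level 1).
Iteration 2: rows with parent_id in {12} -> photos (id 14, level 2).
Iteration 3: rows with parent_id in {14} -> opt (id 16, level 3).
Iteration 4: no rows with parent_id in {16}; recursion stops.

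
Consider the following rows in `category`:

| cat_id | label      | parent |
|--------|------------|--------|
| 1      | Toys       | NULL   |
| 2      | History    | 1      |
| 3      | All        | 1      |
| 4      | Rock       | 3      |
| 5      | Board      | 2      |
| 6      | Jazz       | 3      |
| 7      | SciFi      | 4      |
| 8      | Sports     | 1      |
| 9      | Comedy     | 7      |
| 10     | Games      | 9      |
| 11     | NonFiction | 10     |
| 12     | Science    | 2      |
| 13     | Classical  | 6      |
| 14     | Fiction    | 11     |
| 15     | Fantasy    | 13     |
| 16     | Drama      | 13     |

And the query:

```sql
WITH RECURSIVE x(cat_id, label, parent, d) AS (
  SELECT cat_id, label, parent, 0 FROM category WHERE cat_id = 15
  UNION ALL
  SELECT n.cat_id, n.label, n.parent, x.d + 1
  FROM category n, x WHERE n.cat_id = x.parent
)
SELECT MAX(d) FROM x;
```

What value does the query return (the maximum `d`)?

4

Base: cat_id=15 (Fantasy), parent=13, d 0.
Iteration 1: join on cat_id=13 -> Classical (id 13, parent=6, d 1).
Iteration 2: join on cat_id=6 -> Jazz (id 6, parent=3, d 2).
Iteration 3: join on cat_id=3 -> All (id 3, parent=1, d 3).
Iteration 4: join on cat_id=1 -> Toys (id 1, parent=NULL, d 4).
Iteration 5: parent is NULL; no match; recursion stops.
d values: 0, 1, 2, 3, 4; the maximum is 4.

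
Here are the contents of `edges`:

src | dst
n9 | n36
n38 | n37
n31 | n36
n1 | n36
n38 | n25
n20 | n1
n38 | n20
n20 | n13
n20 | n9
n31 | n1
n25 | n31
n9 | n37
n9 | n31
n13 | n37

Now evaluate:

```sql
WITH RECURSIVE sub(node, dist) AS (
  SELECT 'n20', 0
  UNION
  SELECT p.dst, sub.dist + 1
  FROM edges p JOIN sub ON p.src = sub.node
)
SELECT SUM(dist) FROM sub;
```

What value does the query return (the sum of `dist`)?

19

Base: (n20, dist=0).
Iteration 1: edges from {n20} -> (n1, dist=1), (n13, dist=1), (n9, dist=1).
Iteration 2: edges from {n1,n13,n9} -> (n31, dist=2), (n36, dist=2), (n37, dist=2). [UNION drops 2 duplicate row(s)]
Iteration 3: edges from {n31,n36,n37} -> (n1, dist=3), (n36, dist=3).
Iteration 4: edges from {n1,n36} -> (n36, dist=4).
Iteration 5: no outgoing edges from {n36}; recursion stops.
SUM(dist) = 0 + 1 + 1 + 1 + 2 + 2 + 2 + 3 + 3 + 4 = 19.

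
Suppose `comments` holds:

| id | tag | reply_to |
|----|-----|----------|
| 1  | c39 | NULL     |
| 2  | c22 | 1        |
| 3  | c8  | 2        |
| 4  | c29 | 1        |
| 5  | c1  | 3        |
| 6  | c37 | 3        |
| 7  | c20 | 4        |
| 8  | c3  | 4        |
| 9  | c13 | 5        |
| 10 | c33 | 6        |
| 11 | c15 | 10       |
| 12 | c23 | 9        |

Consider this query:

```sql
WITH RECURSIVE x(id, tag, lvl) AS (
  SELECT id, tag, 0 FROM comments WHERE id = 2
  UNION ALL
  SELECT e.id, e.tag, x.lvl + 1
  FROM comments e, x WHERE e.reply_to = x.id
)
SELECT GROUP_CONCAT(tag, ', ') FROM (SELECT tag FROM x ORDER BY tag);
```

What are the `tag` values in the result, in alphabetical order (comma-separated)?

c1, c13, c15, c22, c23, c33, c37, c8

Base: id=2 (c22) at lvl 0.
Iteration 1: rows with reply_to in {2} -> c8 (id 3, lvl 1).
Iteration 2: rows with reply_to in {3} -> c1 (id 5, lvl 2), c37 (id 6, lvl 2).
Iteration 3: rows with reply_to in {5,6} -> c13 (id 9, lvl 3), c33 (id 10, lvl 3).
Iteration 4: rows with reply_to in {9,10} -> c15 (id 11, lvl 4), c23 (id 12, lvl 4).
Iteration 5: no rows with reply_to in {11,12}; recursion stops.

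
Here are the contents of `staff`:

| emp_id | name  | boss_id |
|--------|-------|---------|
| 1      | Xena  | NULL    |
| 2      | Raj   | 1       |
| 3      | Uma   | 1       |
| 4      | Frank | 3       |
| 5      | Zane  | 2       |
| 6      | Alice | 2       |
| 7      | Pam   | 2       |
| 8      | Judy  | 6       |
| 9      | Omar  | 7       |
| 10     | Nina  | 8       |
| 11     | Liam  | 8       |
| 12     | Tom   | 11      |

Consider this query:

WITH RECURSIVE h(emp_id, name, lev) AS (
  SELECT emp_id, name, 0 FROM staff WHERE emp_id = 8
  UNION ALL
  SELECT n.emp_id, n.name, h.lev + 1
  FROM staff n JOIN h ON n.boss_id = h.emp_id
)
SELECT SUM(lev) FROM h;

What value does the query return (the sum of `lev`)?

Base: emp_id=8 (Judy) at lev 0.
Iteration 1: rows with boss_id in {8} -> Nina (id 10, lev 1), Liam (id 11, lev 1).
Iteration 2: rows with boss_id in {10,11} -> Tom (id 12, lev 2).
Iteration 3: no rows with boss_id in {12}; recursion stops.
SUM(lev) = 0 + 1 + 1 + 2 = 4.

4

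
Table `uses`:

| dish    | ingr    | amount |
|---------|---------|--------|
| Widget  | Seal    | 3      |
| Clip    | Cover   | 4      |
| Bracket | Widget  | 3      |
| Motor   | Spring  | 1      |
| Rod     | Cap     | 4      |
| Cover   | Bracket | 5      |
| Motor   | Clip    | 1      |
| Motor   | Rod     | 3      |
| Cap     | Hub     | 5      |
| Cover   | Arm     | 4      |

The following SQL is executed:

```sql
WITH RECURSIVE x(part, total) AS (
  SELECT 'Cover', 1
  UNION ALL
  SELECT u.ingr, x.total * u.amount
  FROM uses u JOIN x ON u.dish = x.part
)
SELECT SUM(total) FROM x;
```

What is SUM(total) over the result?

Base: (Cover, total=1).
Iteration 1: components of {Cover} -> Arm = 1*4 = 4, Bracket = 1*5 = 5.
Iteration 2: components of {Arm,Bracket} -> Widget = 5*3 = 15.
Iteration 3: components of {Widget} -> Seal = 15*3 = 45.
Iteration 4: no further components; recursion stops.
SUM(total) = 1 + 5 + 4 + 15 + 45 = 70.

70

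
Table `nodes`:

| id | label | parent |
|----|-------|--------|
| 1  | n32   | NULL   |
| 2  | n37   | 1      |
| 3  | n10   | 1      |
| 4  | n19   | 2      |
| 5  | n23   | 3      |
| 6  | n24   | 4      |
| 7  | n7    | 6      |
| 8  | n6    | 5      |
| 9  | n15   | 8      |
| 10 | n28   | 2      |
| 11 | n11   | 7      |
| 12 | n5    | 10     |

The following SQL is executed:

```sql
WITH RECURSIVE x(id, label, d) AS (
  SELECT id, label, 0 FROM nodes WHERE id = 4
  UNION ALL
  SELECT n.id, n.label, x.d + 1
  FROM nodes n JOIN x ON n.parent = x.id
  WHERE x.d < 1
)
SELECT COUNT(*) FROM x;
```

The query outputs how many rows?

Base: id=4 (n19) at d 0.
Iteration 1: rows with parent in {4} -> n24 (id 6, d 1).
Iteration 2: d < 1 fails for all current rows; recursion stops.
Total rows emitted: 2.

2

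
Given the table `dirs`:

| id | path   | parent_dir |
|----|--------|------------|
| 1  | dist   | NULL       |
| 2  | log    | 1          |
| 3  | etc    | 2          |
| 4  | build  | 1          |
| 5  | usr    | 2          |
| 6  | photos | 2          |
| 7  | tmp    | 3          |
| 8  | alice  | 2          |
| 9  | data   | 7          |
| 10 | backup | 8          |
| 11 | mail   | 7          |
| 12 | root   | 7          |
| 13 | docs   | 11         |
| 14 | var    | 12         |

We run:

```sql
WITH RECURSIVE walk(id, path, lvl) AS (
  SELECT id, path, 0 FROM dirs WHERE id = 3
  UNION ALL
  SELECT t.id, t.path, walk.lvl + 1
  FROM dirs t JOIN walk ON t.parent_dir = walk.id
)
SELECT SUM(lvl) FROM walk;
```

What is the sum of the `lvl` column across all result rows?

Base: id=3 (etc) at lvl 0.
Iteration 1: rows with parent_dir in {3} -> tmp (id 7, lvl 1).
Iteration 2: rows with parent_dir in {7} -> data (id 9, lvl 2), mail (id 11, lvl 2), root (id 12, lvl 2).
Iteration 3: rows with parent_dir in {9,11,12} -> docs (id 13, lvl 3), var (id 14, lvl 3).
Iteration 4: no rows with parent_dir in {13,14}; recursion stops.
SUM(lvl) = 0 + 1 + 2 + 2 + 2 + 3 + 3 = 13.

13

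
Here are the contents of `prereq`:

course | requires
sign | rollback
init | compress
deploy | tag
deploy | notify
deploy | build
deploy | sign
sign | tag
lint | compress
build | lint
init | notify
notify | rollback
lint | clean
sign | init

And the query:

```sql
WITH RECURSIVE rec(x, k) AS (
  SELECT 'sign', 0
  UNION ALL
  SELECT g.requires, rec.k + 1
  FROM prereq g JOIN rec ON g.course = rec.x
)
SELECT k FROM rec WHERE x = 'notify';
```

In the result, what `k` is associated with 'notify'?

Base: (sign, k=0).
Iteration 1: edges from {sign} -> (init, k=1), (rollback, k=1), (tag, k=1).
Iteration 2: edges from {init,rollback,tag} -> (compress, k=2), (notify, k=2).
Iteration 3: edges from {compress,notify} -> (rollback, k=3).
Iteration 4: no outgoing edges from {rollback}; recursion stops.

2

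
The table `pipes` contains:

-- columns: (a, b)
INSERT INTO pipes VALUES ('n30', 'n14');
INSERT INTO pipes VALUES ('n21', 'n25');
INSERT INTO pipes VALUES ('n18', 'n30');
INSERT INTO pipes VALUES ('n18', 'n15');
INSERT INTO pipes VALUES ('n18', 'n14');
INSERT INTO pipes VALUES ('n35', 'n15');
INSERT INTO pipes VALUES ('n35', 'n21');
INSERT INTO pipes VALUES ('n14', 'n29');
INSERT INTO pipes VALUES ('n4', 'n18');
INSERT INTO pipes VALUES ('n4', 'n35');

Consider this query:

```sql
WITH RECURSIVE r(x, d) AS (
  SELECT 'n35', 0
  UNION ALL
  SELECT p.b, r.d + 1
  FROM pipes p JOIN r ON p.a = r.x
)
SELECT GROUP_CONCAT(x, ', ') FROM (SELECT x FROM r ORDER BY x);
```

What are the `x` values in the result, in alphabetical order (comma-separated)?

Base: (n35, d=0).
Iteration 1: edges from {n35} -> (n15, d=1), (n21, d=1).
Iteration 2: edges from {n15,n21} -> (n25, d=2).
Iteration 3: no outgoing edges from {n25}; recursion stops.

n15, n21, n25, n35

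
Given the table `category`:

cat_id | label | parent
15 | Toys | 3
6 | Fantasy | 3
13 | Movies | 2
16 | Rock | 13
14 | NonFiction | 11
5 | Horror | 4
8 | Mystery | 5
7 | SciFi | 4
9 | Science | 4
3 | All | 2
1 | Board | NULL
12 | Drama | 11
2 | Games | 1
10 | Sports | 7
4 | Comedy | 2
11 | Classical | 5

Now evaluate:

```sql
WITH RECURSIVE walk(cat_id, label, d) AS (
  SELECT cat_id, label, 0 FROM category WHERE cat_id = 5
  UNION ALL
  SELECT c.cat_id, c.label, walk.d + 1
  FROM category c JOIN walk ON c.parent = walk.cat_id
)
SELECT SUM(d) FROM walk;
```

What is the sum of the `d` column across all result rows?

6

Base: cat_id=5 (Horror) at d 0.
Iteration 1: rows with parent in {5} -> Mystery (id 8, d 1), Classical (id 11, d 1).
Iteration 2: rows with parent in {8,11} -> Drama (id 12, d 2), NonFiction (id 14, d 2).
Iteration 3: no rows with parent in {12,14}; recursion stops.
SUM(d) = 0 + 1 + 1 + 2 + 2 = 6.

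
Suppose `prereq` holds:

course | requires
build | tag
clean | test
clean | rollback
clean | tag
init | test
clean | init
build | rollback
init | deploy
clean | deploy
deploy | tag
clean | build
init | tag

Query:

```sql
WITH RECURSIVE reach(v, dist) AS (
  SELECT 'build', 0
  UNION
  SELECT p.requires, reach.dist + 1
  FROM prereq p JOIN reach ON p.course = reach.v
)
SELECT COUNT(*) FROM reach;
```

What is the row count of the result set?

Base: (build, dist=0).
Iteration 1: edges from {build} -> (rollback, dist=1), (tag, dist=1).
Iteration 2: no outgoing edges from {rollback,tag}; recursion stops.
Total rows emitted: 3.

3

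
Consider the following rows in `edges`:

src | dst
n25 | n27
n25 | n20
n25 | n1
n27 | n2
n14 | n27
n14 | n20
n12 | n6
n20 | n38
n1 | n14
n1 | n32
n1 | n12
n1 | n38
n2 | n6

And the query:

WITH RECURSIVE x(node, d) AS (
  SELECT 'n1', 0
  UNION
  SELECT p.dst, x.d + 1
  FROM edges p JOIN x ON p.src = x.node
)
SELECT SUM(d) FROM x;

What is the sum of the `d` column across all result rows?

20

Base: (n1, d=0).
Iteration 1: edges from {n1} -> (n12, d=1), (n14, d=1), (n32, d=1), (n38, d=1).
Iteration 2: edges from {n12,n14,n32,n38} -> (n20, d=2), (n27, d=2), (n6, d=2).
Iteration 3: edges from {n20,n27,n6} -> (n2, d=3), (n38, d=3).
Iteration 4: edges from {n2,n38} -> (n6, d=4).
Iteration 5: no outgoing edges from {n6}; recursion stops.
SUM(d) = 0 + 1 + 1 + 1 + 1 + 2 + 2 + 2 + 3 + 3 + 4 = 20.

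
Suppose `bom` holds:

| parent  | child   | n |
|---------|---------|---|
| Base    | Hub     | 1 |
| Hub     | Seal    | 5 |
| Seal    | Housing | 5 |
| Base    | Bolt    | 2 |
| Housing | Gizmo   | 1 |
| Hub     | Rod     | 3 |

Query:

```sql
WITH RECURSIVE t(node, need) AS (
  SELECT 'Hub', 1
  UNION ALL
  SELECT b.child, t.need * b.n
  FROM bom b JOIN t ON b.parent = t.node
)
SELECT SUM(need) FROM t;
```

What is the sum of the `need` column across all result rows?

Base: (Hub, need=1).
Iteration 1: components of {Hub} -> Rod = 1*3 = 3, Seal = 1*5 = 5.
Iteration 2: components of {Rod,Seal} -> Housing = 5*5 = 25.
Iteration 3: components of {Housing} -> Gizmo = 25*1 = 25.
Iteration 4: no further components; recursion stops.
SUM(need) = 1 + 5 + 3 + 25 + 25 = 59.

59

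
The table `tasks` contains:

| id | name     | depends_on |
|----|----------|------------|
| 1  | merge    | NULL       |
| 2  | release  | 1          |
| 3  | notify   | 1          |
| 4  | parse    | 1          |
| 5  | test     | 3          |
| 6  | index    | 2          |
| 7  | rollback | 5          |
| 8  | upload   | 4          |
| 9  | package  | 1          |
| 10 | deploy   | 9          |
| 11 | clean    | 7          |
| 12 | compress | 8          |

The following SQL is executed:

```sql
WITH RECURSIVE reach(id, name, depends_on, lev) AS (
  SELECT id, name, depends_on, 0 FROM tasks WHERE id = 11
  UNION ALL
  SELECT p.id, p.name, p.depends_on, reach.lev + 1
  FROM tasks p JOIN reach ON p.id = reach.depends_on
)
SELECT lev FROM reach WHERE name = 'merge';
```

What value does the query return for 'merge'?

4

Base: id=11 (clean), depends_on=7, lev 0.
Iteration 1: join on id=7 -> rollback (id 7, depends_on=5, lev 1).
Iteration 2: join on id=5 -> test (id 5, depends_on=3, lev 2).
Iteration 3: join on id=3 -> notify (id 3, depends_on=1, lev 3).
Iteration 4: join on id=1 -> merge (id 1, depends_on=NULL, lev 4).
Iteration 5: depends_on is NULL; no match; recursion stops.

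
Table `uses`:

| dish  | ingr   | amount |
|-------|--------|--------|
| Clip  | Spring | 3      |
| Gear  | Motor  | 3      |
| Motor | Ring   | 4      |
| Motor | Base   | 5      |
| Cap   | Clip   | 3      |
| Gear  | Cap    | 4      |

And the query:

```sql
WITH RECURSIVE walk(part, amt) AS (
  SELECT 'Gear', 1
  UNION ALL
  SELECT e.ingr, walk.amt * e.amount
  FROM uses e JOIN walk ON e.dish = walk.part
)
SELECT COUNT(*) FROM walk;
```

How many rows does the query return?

Base: (Gear, amt=1).
Iteration 1: components of {Gear} -> Cap = 1*4 = 4, Motor = 1*3 = 3.
Iteration 2: components of {Cap,Motor} -> Base = 3*5 = 15, Clip = 4*3 = 12, Ring = 3*4 = 12.
Iteration 3: components of {Base,Clip,Ring} -> Spring = 12*3 = 36.
Iteration 4: no further components; recursion stops.
Total rows emitted: 7.

7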